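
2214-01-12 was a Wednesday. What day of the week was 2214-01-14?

Friday

Within January 2214: 14 − 12 = 2 days.
2 mod 7 = 2, so 2 days after Wednesday is Friday.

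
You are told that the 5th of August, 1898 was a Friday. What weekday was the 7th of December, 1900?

Friday

Day-of-year of August 5, 1898: 217.
Day-of-year of December 7, 1900: 341.
1898 has 365 days, so 365 − 217 = 148 days remain in 1898.
Full years: 1899: 365. Sum = 365.
Total: 148 + 365 + 341 = 854 days.
854 is a multiple of 7, so the 7th of December, 1900 falls on the same weekday: Friday.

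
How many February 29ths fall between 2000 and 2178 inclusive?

44

Years divisible by 4: 2000, 2004, …, 2176 — 45 in all.
Of these, 2100 is divisible by 100 but not 400, so not leap.
2000 is divisible by 400, so still leap.
Leap years: 45 − 1 = 44.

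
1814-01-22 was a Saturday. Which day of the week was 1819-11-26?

Friday

Day-of-year of January 22, 1814: 22.
Day-of-year of November 26, 1819: 330.
1814 has 365 days, so 365 − 22 = 343 days remain in 1814.
Full years: 1815: 365; 1816: 366; 1817: 365; 1818: 365. Sum = 1461.
Total: 343 + 1461 + 330 = 2134 days.
2134 mod 7 = 6, so 6 days after Saturday is Friday.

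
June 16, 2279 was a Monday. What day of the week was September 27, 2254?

Wednesday

Count forward from the earlier date (September 27, 2254) to the later (June 16, 2279):
From September 27, 2254 to September 27, 2278: 24 years, of which 6 contain a Feb 29 — 18×365 + 6×366 = 8766 days.
September 2278: 30 − 27 = 3 days remain.
Then October (31), November (30), December (31), January (31), February 2279 (28), March (31), April (30), May (31): 31 + 30 + 31 + 31 + 28 + 31 + 30 + 31 = 243 days.
June 1–16, 2279: 16 days.
Residual: 262 days.
Total: 9028 days.
9028 mod 7 = 5, so 5 days before Monday is Wednesday.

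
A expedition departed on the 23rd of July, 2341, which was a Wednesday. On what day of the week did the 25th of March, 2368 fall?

Day-of-year of July 23, 2341: 204.
Day-of-year of March 25, 2368: 85.
2341 has 365 days, so 365 − 204 = 161 days remain in 2341.
Full years 2342–2367: 20 common + 6 leap = 20×365 + 6×366 = 9496 days.
Total: 161 + 9496 + 85 = 9742 days.
9742 mod 7 = 5, so 5 days after Wednesday is Monday.

Monday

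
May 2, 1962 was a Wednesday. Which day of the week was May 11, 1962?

Within May 1962: 11 − 2 = 9 days.
9 mod 7 = 2, so 2 days after Wednesday is Friday.

Friday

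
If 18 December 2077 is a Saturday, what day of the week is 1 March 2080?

Day-of-year of December 18, 2077: 352.
Day-of-year of March 1, 2080: 61.
2077 has 365 days, so 365 − 352 = 13 days remain in 2077.
Full years: 2078: 365; 2079: 365. Sum = 730.
Total: 13 + 730 + 61 = 804 days.
804 mod 7 = 6, so 6 days after Saturday is Friday.

Friday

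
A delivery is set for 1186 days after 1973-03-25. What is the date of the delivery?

1976-06-23

Count 1186 days after March 25, 1973:
March 25, 1973 → March 25, 1974: 365 days.
March 25, 1974 → March 25, 1975: 365 days.
March 25, 1975 → March 25, 1976: 366 days (1976 is a leap year).
March 1976: 31 − 25 = 6 days remain.
Then April (30), May (31): 30 + 31 = 61 days.
June 1–23, 1976: 23 days.
Residual: 90 days.
Total: 1186 days.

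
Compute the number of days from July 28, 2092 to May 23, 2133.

Day-of-year of July 28, 2092: 210.
Day-of-year of May 23, 2133: 143.
2092 has 366 days, so 366 − 210 = 156 days remain in 2092.
Full years 2093–2132: 31 common + 9 leap = 31×365 + 9×366 = 14609 days.
Total: 156 + 14609 + 143 = 14908 days.

14908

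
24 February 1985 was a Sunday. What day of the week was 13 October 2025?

Monday

Day-of-year of February 24, 1985: 55.
Day-of-year of October 13, 2025: 286.
1985 has 365 days, so 365 − 55 = 310 days remain in 1985.
Full years 1986–2024: 29 common + 10 leap = 29×365 + 10×366 = 14245 days.
Total: 310 + 14245 + 286 = 14841 days.
14841 mod 7 = 1, so 1 day after Sunday is Monday.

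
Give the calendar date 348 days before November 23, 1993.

December 10, 1992

Count 348 days before November 23, 1993:
December 1992: 31 − 10 = 21 days remain.
Then 10 full months totalling 304 days.
November 1–23, 1993: 23 days.
Residual: 348 days.
Total: 348 days.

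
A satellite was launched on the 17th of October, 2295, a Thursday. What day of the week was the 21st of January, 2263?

Count forward from the earlier date (January 21, 2263) to the later (October 17, 2295):
From January 21, 2263 to January 21, 2295: 32 years, of which 8 contain a Feb 29 — 24×365 + 8×366 = 11688 days.
January 2295: 31 − 21 = 10 days remain.
Then February 2295 (28), March (31), April (30), May (31), June (30), July (31), August (31), September (30): 28 + 31 + 30 + 31 + 30 + 31 + 31 + 30 = 242 days.
October 1–17, 2295: 17 days.
Residual: 269 days.
Total: 11957 days.
11957 mod 7 = 1, so 1 day before Thursday is Wednesday.

Wednesday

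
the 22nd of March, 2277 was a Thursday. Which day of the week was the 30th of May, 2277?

March 2277: 31 − 22 = 9 days remain.
Then April (30): 30 days.
May 1–30, 2277: 30 days.
Total: 9 + 30 + 30 = 69 days.
69 mod 7 = 6, so 6 days after Thursday is Wednesday.

Wednesday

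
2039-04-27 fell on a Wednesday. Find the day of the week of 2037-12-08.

Tuesday

Count forward from the earlier date (December 8, 2037) to the later (April 27, 2039):
December 2037: 31 − 8 = 23 days remain.
Then 15 full months totalling 455 days.
April 1–27, 2039: 27 days.
Total: 23 + 455 + 27 = 505 days.
505 mod 7 = 1, so 1 day before Wednesday is Tuesday.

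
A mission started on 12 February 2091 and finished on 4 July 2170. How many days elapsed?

Day-of-year of February 12, 2091: 43.
Day-of-year of July 4, 2170: 185.
2091 has 365 days, so 365 − 43 = 322 days remain in 2091.
Full years 2092–2169: 59 common + 19 leap = 59×365 + 19×366 = 28489 days.
Total: 322 + 28489 + 185 = 28996 days.

28996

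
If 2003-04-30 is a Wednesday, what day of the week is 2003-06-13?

Friday

April 2003: 30 − 30 = 0 days remain.
Then May (31): 31 days.
June 1–13, 2003: 13 days.
Total: 0 + 31 + 13 = 44 days.
44 mod 7 = 2, so 2 days after Wednesday is Friday.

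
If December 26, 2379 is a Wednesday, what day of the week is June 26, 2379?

Tuesday

Count forward from the earlier date (June 26, 2379) to the later (December 26, 2379):
June 2379: 30 − 26 = 4 days remain.
Then July (31), August (31), September (30), October (31), November (30): 31 + 31 + 30 + 31 + 30 = 153 days.
December 1–26, 2379: 26 days.
Total: 4 + 153 + 26 = 183 days.
183 mod 7 = 1, so 1 day before Wednesday is Tuesday.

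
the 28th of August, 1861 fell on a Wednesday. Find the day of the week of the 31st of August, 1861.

Within August 1861: 31 − 28 = 3 days.
3 mod 7 = 3, so 3 days after Wednesday is Saturday.

Saturday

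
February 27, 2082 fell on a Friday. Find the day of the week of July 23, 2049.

Count forward from the earlier date (July 23, 2049) to the later (February 27, 2082):
Day-of-year of July 23, 2049: 204.
Day-of-year of February 27, 2082: 58.
2049 has 365 days, so 365 − 204 = 161 days remain in 2049.
Full years 2050–2081: 24 common + 8 leap = 24×365 + 8×366 = 11688 days.
Total: 161 + 11688 + 58 = 11907 days.
11907 is a multiple of 7, so July 23, 2049 falls on the same weekday: Friday.

Friday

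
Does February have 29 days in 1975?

1975 is not a leap year.

No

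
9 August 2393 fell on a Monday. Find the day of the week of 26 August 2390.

Count forward from the earlier date (August 26, 2390) to the later (August 9, 2393):
August 26, 2390 → August 26, 2391: 365 days.
August 26, 2391 → August 26, 2392: 366 days (2392 is a leap year).
August 2392: 31 − 26 = 5 days remain.
Then 11 full months totalling 334 days.
August 1–9, 2393: 9 days.
Residual: 348 days.
Total: 1079 days.
1079 mod 7 = 1, so 1 day before Monday is Sunday.

Sunday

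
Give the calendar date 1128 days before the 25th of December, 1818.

the 23rd of November, 1815

Count 1128 days before December 25, 1818:
Day-of-year of November 23, 1815: 327.
Day-of-year of December 25, 1818: 359.
1815 has 365 days, so 365 − 327 = 38 days remain in 1815.
Full years: 1816: 366; 1817: 365. Sum = 731.
Total: 38 + 731 + 359 = 1128 days.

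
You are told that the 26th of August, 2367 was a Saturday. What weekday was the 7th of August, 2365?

Count forward from the earlier date (August 7, 2365) to the later (August 26, 2367):
August 2365: 31 − 7 = 24 days remain.
Then 23 full months totalling 699 days.
August 1–26, 2367: 26 days.
Total: 24 + 699 + 26 = 749 days.
749 is a multiple of 7, so the 7th of August, 2365 falls on the same weekday: Saturday.

Saturday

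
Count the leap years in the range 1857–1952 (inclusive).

23

Years divisible by 4: 1860, 1864, …, 1952 — 24 in all.
Of these, 1900 is divisible by 100 but not 400, so not leap.
Leap years: 24 − 1 = 23.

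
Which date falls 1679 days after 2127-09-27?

2132-05-02

Count 1679 days after September 27, 2127:
September 27, 2127 → September 27, 2128: 366 days (2128 is a leap year).
September 27, 2128 → September 27, 2129: 365 days.
September 27, 2129 → September 27, 2130: 365 days.
September 27, 2130 → September 27, 2131: 365 days.
September 2131: 30 − 27 = 3 days remain.
Then October (31), November (30), December (31), January (31), February 2132 (29), March (31), April (30): 31 + 30 + 31 + 31 + 29 + 31 + 30 = 213 days.
May 1–2, 2132: 2 days.
Residual: 218 days.
Total: 1679 days.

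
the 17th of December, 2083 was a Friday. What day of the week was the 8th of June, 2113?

Thursday

Day-of-year of December 17, 2083: 351.
Day-of-year of June 8, 2113: 159.
2083 has 365 days, so 365 − 351 = 14 days remain in 2083.
Full years 2084–2112: 22 common + 7 leap = 22×365 + 7×366 = 10592 days.
Total: 14 + 10592 + 159 = 10765 days.
10765 mod 7 = 6, so 6 days after Friday is Thursday.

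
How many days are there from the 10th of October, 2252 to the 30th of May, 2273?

7537

From October 10, 2252 to October 10, 2272: 20 years, of which 5 contain a Feb 29 — 15×365 + 5×366 = 7305 days.
October 2272: 31 − 10 = 21 days remain.
Then November (30), December (31), January (31), February 2273 (28), March (31), April (30): 30 + 31 + 31 + 28 + 31 + 30 = 181 days.
May 1–30, 2273: 30 days.
Residual: 232 days.
Total: 7537 days.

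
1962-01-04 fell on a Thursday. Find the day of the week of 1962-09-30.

Sunday

January 1962: 31 − 4 = 27 days remain.
Then February 1962 (28), March (31), April (30), May (31), June (30), July (31), August (31): 28 + 31 + 30 + 31 + 30 + 31 + 31 = 212 days.
September 1–30, 1962: 30 days.
Total: 27 + 212 + 30 = 269 days.
269 mod 7 = 3, so 3 days after Thursday is Sunday.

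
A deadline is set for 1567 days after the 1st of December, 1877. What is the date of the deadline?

the 17th of March, 1882

Count 1567 days after December 1, 1877:
Day-of-year of December 1, 1877: 335.
Day-of-year of March 17, 1882: 76.
1877 has 365 days, so 365 − 335 = 30 days remain in 1877.
Full years: 1878: 365; 1879: 365; 1880: 366; 1881: 365. Sum = 1461.
Total: 30 + 1461 + 76 = 1567 days.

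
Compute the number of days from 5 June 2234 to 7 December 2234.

185

June 2234: 30 − 5 = 25 days remain.
Then July (31), August (31), September (30), October (31), November (30): 31 + 31 + 30 + 31 + 30 = 153 days.
December 1–7, 2234: 7 days.
Total: 25 + 153 + 7 = 185 days.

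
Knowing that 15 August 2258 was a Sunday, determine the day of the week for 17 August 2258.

Tuesday

Within August 2258: 17 − 15 = 2 days.
2 mod 7 = 2, so 2 days after Sunday is Tuesday.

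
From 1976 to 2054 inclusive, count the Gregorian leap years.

Years divisible by 4: 1976, 1980, …, 2052 — 20 in all.
2000 is divisible by 400, so still leap.
No century exceptions apply. Count: 20.

20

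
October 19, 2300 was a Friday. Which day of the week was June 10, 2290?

Tuesday

Count forward from the earlier date (June 10, 2290) to the later (October 19, 2300):
From June 10, 2290 to June 10, 2300: 10 years, of which 2 contain a Feb 29 — 8×365 + 2×366 = 3652 days.
(2300 is not a leap year (divisible by 100 but not 400).)
June 2300: 30 − 10 = 20 days remain.
Then July (31), August (31), September (30): 31 + 31 + 30 = 92 days.
October 1–19, 2300: 19 days.
Residual: 131 days.
Total: 3783 days.
3783 mod 7 = 3, so 3 days before Friday is Tuesday.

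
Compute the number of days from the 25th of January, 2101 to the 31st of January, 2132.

From January 25, 2101 to January 25, 2132: 31 years, of which 7 contain a Feb 29 — 24×365 + 7×366 = 11322 days.
Within January 2132: 31 − 25 = 6 days.
Total: 11328 days.

11328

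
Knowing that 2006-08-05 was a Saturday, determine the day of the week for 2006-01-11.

Wednesday

Count forward from the earlier date (January 11, 2006) to the later (August 5, 2006):
January 2006: 31 − 11 = 20 days remain.
Then February 2006 (28), March (31), April (30), May (31), June (30), July (31): 28 + 31 + 30 + 31 + 30 + 31 = 181 days.
August 1–5, 2006: 5 days.
Total: 20 + 181 + 5 = 206 days.
206 mod 7 = 3, so 3 days before Saturday is Wednesday.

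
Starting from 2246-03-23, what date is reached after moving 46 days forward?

2246-05-08

Count 46 days after March 23, 2246:
March 2246: 31 − 23 = 8 days remain.
Then April (30): 30 days.
May 1–8, 2246: 8 days.
Total: 8 + 30 + 8 = 46 days.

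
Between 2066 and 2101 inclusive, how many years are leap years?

8

Years divisible by 4 in [2066, 2101]: 2068, 2072, 2076, 2080, 2084, 2088, 2092, 2096, 2100.
Of these, 2100 is divisible by 100 but not 400, so not leap.
Leap years: 9 − 1 = 8.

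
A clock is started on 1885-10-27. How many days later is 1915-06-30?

10837

Day-of-year of October 27, 1885: 300.
Day-of-year of June 30, 1915: 181.
1885 has 365 days, so 365 − 300 = 65 days remain in 1885.
Full years 1886–1914: 23 common + 6 leap = 23×365 + 6×366 = 10591 days.
Total: 65 + 10591 + 181 = 10837 days.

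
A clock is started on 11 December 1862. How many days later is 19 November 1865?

1074

Day-of-year of December 11, 1862: 345.
Day-of-year of November 19, 1865: 323.
1862 has 365 days, so 365 − 345 = 20 days remain in 1862.
Full years: 1863: 365; 1864: 366. Sum = 731.
Total: 20 + 731 + 323 = 1074 days.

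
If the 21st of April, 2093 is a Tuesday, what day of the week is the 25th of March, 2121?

Tuesday

Day-of-year of April 21, 2093: 111.
Day-of-year of March 25, 2121: 84.
2093 has 365 days, so 365 − 111 = 254 days remain in 2093.
Full years 2094–2120: 21 common + 6 leap = 21×365 + 6×366 = 9861 days.
Total: 254 + 9861 + 84 = 10199 days.
10199 is a multiple of 7, so the 25th of March, 2121 falls on the same weekday: Tuesday.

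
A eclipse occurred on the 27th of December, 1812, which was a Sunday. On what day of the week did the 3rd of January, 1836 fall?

Sunday

From December 27, 1812 to December 27, 1835: 23 years, of which 5 contain a Feb 29 — 18×365 + 5×366 = 8400 days.
December 1835: 31 − 27 = 4 days remain.
January 1–3, 1836: 3 days.
Residual: 7 days.
Total: 8407 days.
8407 is a multiple of 7, so the 3rd of January, 1836 falls on the same weekday: Sunday.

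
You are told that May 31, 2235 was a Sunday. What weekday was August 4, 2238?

May 31, 2235 → May 31, 2236: 366 days (2236 is a leap year).
May 31, 2236 → May 31, 2237: 365 days.
May 31, 2237 → May 31, 2238: 365 days.
May 2238: 31 − 31 = 0 days remain.
Then June (30), July (31): 30 + 31 = 61 days.
August 1–4, 2238: 4 days.
Residual: 65 days.
Total: 1161 days.
1161 mod 7 = 6, so 6 days after Sunday is Saturday.

Saturday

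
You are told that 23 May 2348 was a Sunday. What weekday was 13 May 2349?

May 2348: 31 − 23 = 8 days remain.
Then 11 full months totalling 334 days.
May 1–13, 2349: 13 days.
Residual: 355 days.
Total: 355 days.
355 mod 7 = 5, so 5 days after Sunday is Friday.

Friday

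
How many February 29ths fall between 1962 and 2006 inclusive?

Years divisible by 4 in [1962, 2006]: 1964, 1968, 1972, 1976, 1980, 1984, 1988, 1992, 1996, 2000, 2004.
2000 is divisible by 400, so still leap.
No century exceptions apply. Count: 11.

11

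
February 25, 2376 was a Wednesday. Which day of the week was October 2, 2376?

Saturday

February 2376: 29 − 25 = 4 days remain (2376 is a leap year, so February has 29 days).
Then March (31), April (30), May (31), June (30), July (31), August (31), September (30): 31 + 30 + 31 + 30 + 31 + 31 + 30 = 214 days.
October 1–2, 2376: 2 days.
Total: 4 + 214 + 2 = 220 days.
220 mod 7 = 3, so 3 days after Wednesday is Saturday.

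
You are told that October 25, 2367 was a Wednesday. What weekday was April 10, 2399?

Saturday

From October 25, 2367 to October 25, 2398: 31 years, of which 8 contain a Feb 29 — 23×365 + 8×366 = 11323 days.
October 2398: 31 − 25 = 6 days remain.
Then November (30), December (31), January (31), February 2399 (28), March (31): 30 + 31 + 31 + 28 + 31 = 151 days.
April 1–10, 2399: 10 days.
Residual: 167 days.
Total: 11490 days.
11490 mod 7 = 3, so 3 days after Wednesday is Saturday.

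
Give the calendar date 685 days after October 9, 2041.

August 25, 2043

Count 685 days after October 9, 2041:
October 9, 2041 → October 9, 2042: 365 days.
October 2042: 31 − 9 = 22 days remain.
Then 9 full months totalling 273 days.
August 1–25, 2043: 25 days.
Residual: 320 days.
Total: 685 days.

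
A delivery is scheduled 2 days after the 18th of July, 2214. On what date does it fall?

the 20th of July, 2214

Count 2 days after July 18, 2214:
Within July 2214: 20 − 18 = 2 days.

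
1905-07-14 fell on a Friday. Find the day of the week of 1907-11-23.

Day-of-year of July 14, 1905: 195.
Day-of-year of November 23, 1907: 327.
1905 has 365 days, so 365 − 195 = 170 days remain in 1905.
Full years: 1906: 365. Sum = 365.
Total: 170 + 365 + 327 = 862 days.
862 mod 7 = 1, so 1 day after Friday is Saturday.

Saturday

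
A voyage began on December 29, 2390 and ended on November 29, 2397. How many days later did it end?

Day-of-year of December 29, 2390: 363.
Day-of-year of November 29, 2397: 333.
2390 has 365 days, so 365 − 363 = 2 days remain in 2390.
Full years: 2391: 365; 2392: 366; 2393: 365; 2394: 365; 2395: 365; 2396: 366. Sum = 2192.
Total: 2 + 2192 + 333 = 2527 days.

2527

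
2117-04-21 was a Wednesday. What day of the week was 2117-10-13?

Wednesday

April 2117: 30 − 21 = 9 days remain.
Then May (31), June (30), July (31), August (31), September (30): 31 + 30 + 31 + 31 + 30 = 153 days.
October 1–13, 2117: 13 days.
Total: 9 + 153 + 13 = 175 days.
175 is a multiple of 7, so 2117-10-13 falls on the same weekday: Wednesday.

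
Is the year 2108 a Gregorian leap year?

Yes

2108 is a leap year.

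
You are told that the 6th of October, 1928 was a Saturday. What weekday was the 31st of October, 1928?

Within October 1928: 31 − 6 = 25 days.
25 mod 7 = 4, so 4 days after Saturday is Wednesday.

Wednesday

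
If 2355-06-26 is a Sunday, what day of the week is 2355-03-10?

Thursday

Count forward from the earlier date (March 10, 2355) to the later (June 26, 2355):
March 2355: 31 − 10 = 21 days remain.
Then April (30), May (31): 30 + 31 = 61 days.
June 1–26, 2355: 26 days.
Total: 21 + 61 + 26 = 108 days.
108 mod 7 = 3, so 3 days before Sunday is Thursday.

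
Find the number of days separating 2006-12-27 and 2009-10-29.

1037

December 27, 2006 → December 27, 2007: 365 days.
December 27, 2007 → December 27, 2008: 366 days (2008 is a leap year).
December 2008: 31 − 27 = 4 days remain.
Then 9 full months totalling 273 days.
October 1–29, 2009: 29 days.
Residual: 306 days.
Total: 1037 days.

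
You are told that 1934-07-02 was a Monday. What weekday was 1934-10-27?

July 1934: 31 − 2 = 29 days remain.
Then August (31), September (30): 31 + 30 = 61 days.
October 1–27, 1934: 27 days.
Total: 29 + 61 + 27 = 117 days.
117 mod 7 = 5, so 5 days after Monday is Saturday.

Saturday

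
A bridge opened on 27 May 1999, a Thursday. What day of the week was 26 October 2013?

From May 27, 1999 to May 27, 2013: 14 years, of which 4 contain a Feb 29 — 10×365 + 4×366 = 5114 days.
(2000 is a leap year (divisible by 400).)
May 2013: 31 − 27 = 4 days remain.
Then June (30), July (31), August (31), September (30): 30 + 31 + 31 + 30 = 122 days.
October 1–26, 2013: 26 days.
Residual: 152 days.
Total: 5266 days.
5266 mod 7 = 2, so 2 days after Thursday is Saturday.

Saturday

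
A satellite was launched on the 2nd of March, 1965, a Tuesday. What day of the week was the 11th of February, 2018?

Sunday

Day-of-year of March 2, 1965: 61.
Day-of-year of February 11, 2018: 42.
1965 has 365 days, so 365 − 61 = 304 days remain in 1965.
Full years 1966–2017: 39 common + 13 leap = 39×365 + 13×366 = 18993 days.
Total: 304 + 18993 + 42 = 19339 days.
19339 mod 7 = 5, so 5 days after Tuesday is Sunday.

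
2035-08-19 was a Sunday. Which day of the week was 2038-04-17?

August 19, 2035 → August 19, 2036: 366 days (2036 is a leap year).
August 19, 2036 → August 19, 2037: 365 days.
August 2037: 31 − 19 = 12 days remain.
Then September (30), October (31), November (30), December (31), January (31), February 2038 (28), March (31): 30 + 31 + 30 + 31 + 31 + 28 + 31 = 212 days.
April 1–17, 2038: 17 days.
Residual: 241 days.
Total: 972 days.
972 mod 7 = 6, so 6 days after Sunday is Saturday.

Saturday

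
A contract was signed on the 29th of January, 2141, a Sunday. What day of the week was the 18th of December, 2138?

Thursday

Count forward from the earlier date (December 18, 2138) to the later (January 29, 2141):
Day-of-year of December 18, 2138: 352.
Day-of-year of January 29, 2141: 29.
2138 has 365 days, so 365 − 352 = 13 days remain in 2138.
Full years: 2139: 365; 2140: 366. Sum = 731.
Total: 13 + 731 + 29 = 773 days.
773 mod 7 = 3, so 3 days before Sunday is Thursday.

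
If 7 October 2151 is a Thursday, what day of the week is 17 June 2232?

Sunday

Day-of-year of October 7, 2151: 280.
Day-of-year of June 17, 2232: 169.
2151 has 365 days, so 365 − 280 = 85 days remain in 2151.
Full years 2152–2231: 61 common + 19 leap = 61×365 + 19×366 = 29219 days.
Total: 85 + 29219 + 169 = 29473 days.
29473 mod 7 = 3, so 3 days after Thursday is Sunday.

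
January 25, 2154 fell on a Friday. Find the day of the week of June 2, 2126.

Sunday

Count forward from the earlier date (June 2, 2126) to the later (January 25, 2154):
From June 2, 2126 to June 2, 2153: 27 years, of which 7 contain a Feb 29 — 20×365 + 7×366 = 9862 days.
June 2153: 30 − 2 = 28 days remain.
Then July (31), August (31), September (30), October (31), November (30), December (31): 31 + 31 + 30 + 31 + 30 + 31 = 184 days.
January 1–25, 2154: 25 days.
Residual: 237 days.
Total: 10099 days.
10099 mod 7 = 5, so 5 days before Friday is Sunday.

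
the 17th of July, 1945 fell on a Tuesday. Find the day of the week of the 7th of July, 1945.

Saturday

Count forward from the earlier date (July 7, 1945) to the later (July 17, 1945):
Within July 1945: 17 − 7 = 10 days.
10 mod 7 = 3, so 3 days before Tuesday is Saturday.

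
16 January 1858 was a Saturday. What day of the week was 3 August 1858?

January 1858: 31 − 16 = 15 days remain.
Then February 1858 (28), March (31), April (30), May (31), June (30), July (31): 28 + 31 + 30 + 31 + 30 + 31 = 181 days.
August 1–3, 1858: 3 days.
Total: 15 + 181 + 3 = 199 days.
199 mod 7 = 3, so 3 days after Saturday is Tuesday.

Tuesday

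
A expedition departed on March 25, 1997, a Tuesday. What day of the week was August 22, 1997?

Friday

March 1997: 31 − 25 = 6 days remain.
Then April (30), May (31), June (30), July (31): 30 + 31 + 30 + 31 = 122 days.
August 1–22, 1997: 22 days.
Total: 6 + 122 + 22 = 150 days.
150 mod 7 = 3, so 3 days after Tuesday is Friday.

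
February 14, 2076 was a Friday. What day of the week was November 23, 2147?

Thursday

Day-of-year of February 14, 2076: 45.
Day-of-year of November 23, 2147: 327.
2076 has 366 days, so 366 − 45 = 321 days remain in 2076.
Full years 2077–2146: 54 common + 16 leap = 54×365 + 16×366 = 25566 days.
Total: 321 + 25566 + 327 = 26214 days.
26214 mod 7 = 6, so 6 days after Friday is Thursday.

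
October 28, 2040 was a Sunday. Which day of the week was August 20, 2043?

Thursday

October 28, 2040 → October 28, 2041: 365 days.
October 28, 2041 → October 28, 2042: 365 days.
October 2042: 31 − 28 = 3 days remain.
Then 9 full months totalling 273 days.
August 1–20, 2043: 20 days.
Residual: 296 days.
Total: 1026 days.
1026 mod 7 = 4, so 4 days after Sunday is Thursday.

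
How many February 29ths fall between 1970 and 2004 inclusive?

9

Years divisible by 4 in [1970, 2004]: 1972, 1976, 1980, 1984, 1988, 1992, 1996, 2000, 2004.
2000 is divisible by 400, so still leap.
No century exceptions apply. Count: 9.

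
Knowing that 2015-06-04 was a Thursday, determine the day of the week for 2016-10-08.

Saturday

June 4, 2015 → June 4, 2016: 366 days (2016 is a leap year).
June 2016: 30 − 4 = 26 days remain.
Then July (31), August (31), September (30): 31 + 31 + 30 = 92 days.
October 1–8, 2016: 8 days.
Residual: 126 days.
Total: 492 days.
492 mod 7 = 2, so 2 days after Thursday is Saturday.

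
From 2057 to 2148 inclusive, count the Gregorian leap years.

22

Years divisible by 4: 2060, 2064, …, 2148 — 23 in all.
Of these, 2100 is divisible by 100 but not 400, so not leap.
Leap years: 23 − 1 = 22.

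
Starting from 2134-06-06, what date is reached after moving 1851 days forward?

2139-07-01

Count 1851 days after June 6, 2134:
Day-of-year of June 6, 2134: 157.
Day-of-year of July 1, 2139: 182.
2134 has 365 days, so 365 − 157 = 208 days remain in 2134.
Full years: 2135: 365; 2136: 366; 2137: 365; 2138: 365. Sum = 1461.
Total: 208 + 1461 + 182 = 1851 days.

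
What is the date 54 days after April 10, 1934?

June 3, 1934

Count 54 days after April 10, 1934:
April 1934: 30 − 10 = 20 days remain.
Then May (31): 31 days.
June 1–3, 1934: 3 days.
Total: 20 + 31 + 3 = 54 days.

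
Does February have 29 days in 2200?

No

2200 is not a leap year (divisible by 100 but not 400).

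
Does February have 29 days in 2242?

No

2242 is not a leap year.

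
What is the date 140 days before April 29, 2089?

December 10, 2088

Count 140 days before April 29, 2089:
December 2088: 31 − 10 = 21 days remain.
Then January (31), February 2089 (28), March (31): 31 + 28 + 31 = 90 days.
April 1–29, 2089: 29 days.
Residual: 140 days.
Total: 140 days.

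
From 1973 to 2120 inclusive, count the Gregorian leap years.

36

Years divisible by 4: 1976, 1980, …, 2120 — 37 in all.
Of these, 2100 is divisible by 100 but not 400, so not leap.
2000 is divisible by 400, so still leap.
Leap years: 37 − 1 = 36.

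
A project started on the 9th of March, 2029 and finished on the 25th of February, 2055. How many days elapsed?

From March 9, 2029 to March 9, 2054: 25 years, of which 6 contain a Feb 29 — 19×365 + 6×366 = 9131 days.
March 2054: 31 − 9 = 22 days remain.
Then 10 full months totalling 306 days.
February 1–25, 2055: 25 days (2055 is not a leap year).
Residual: 353 days.
Total: 9484 days.

9484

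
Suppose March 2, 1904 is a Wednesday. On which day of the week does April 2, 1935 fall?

Tuesday

Day-of-year of March 2, 1904: 62.
Day-of-year of April 2, 1935: 92.
1904 has 366 days, so 366 − 62 = 304 days remain in 1904.
Full years 1905–1934: 23 common + 7 leap = 23×365 + 7×366 = 10957 days.
Total: 304 + 10957 + 92 = 11353 days.
11353 mod 7 = 6, so 6 days after Wednesday is Tuesday.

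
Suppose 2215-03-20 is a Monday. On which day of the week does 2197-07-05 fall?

Count forward from the earlier date (July 5, 2197) to the later (March 20, 2215):
Day-of-year of July 5, 2197: 186.
Day-of-year of March 20, 2215: 79.
2197 has 365 days, so 365 − 186 = 179 days remain in 2197.
Full years 2198–2214: 14 common + 3 leap = 14×365 + 3×366 = 6208 days.
Total: 179 + 6208 + 79 = 6466 days.
6466 mod 7 = 5, so 5 days before Monday is Wednesday.

Wednesday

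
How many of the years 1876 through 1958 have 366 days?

Years divisible by 4: 1876, 1880, …, 1956 — 21 in all.
Of these, 1900 is divisible by 100 but not 400, so not leap.
Leap years: 21 − 1 = 20.

20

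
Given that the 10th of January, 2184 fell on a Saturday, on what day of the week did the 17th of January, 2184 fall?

Saturday

Within January 2184: 17 − 10 = 7 days.
7 is a multiple of 7, so the 17th of January, 2184 falls on the same weekday: Saturday.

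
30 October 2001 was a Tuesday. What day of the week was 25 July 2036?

From October 30, 2001 to October 30, 2035: 34 years, of which 8 contain a Feb 29 — 26×365 + 8×366 = 12418 days.
October 2035: 31 − 30 = 1 day remains.
Then November (30), December (31), January (31), February 2036 (29), March (31), April (30), May (31), June (30): 30 + 31 + 31 + 29 + 31 + 30 + 31 + 30 = 243 days.
July 1–25, 2036: 25 days.
Residual: 269 days.
Total: 12687 days.
12687 mod 7 = 3, so 3 days after Tuesday is Friday.

Friday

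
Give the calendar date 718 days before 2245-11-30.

2243-12-13

Count 718 days before November 30, 2245:
December 13, 2243 → December 13, 2244: 366 days (2244 is a leap year).
December 2244: 31 − 13 = 18 days remain.
Then 10 full months totalling 304 days.
November 1–30, 2245: 30 days.
Residual: 352 days.
Total: 718 days.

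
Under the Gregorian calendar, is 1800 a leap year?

1800 is not a leap year (divisible by 100 but not 400).

No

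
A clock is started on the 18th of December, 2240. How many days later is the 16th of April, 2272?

11442

From December 18, 2240 to December 18, 2271: 31 years, of which 7 contain a Feb 29 — 24×365 + 7×366 = 11322 days.
December 2271: 31 − 18 = 13 days remain.
Then January (31), February 2272 (29), March (31): 31 + 29 + 31 = 91 days.
April 1–16, 2272: 16 days.
Residual: 120 days.
Total: 11442 days.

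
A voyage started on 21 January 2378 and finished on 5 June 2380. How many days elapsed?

January 21, 2378 → January 21, 2379: 365 days.
January 21, 2379 → January 21, 2380: 365 days.
January 2380: 31 − 21 = 10 days remain.
Then February 2380 (29), March (31), April (30), May (31): 29 + 31 + 30 + 31 = 121 days.
June 1–5, 2380: 5 days.
Residual: 136 days.
Total: 866 days.

866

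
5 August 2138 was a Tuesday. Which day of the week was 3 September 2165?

Tuesday

Day-of-year of August 5, 2138: 217.
Day-of-year of September 3, 2165: 246.
2138 has 365 days, so 365 − 217 = 148 days remain in 2138.
Full years 2139–2164: 19 common + 7 leap = 19×365 + 7×366 = 9497 days.
Total: 148 + 9497 + 246 = 9891 days.
9891 is a multiple of 7, so 3 September 2165 falls on the same weekday: Tuesday.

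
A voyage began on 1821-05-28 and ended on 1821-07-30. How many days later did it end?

May 1821: 31 − 28 = 3 days remain.
Then June (30): 30 days.
July 1–30, 1821: 30 days.
Total: 3 + 30 + 30 = 63 days.

63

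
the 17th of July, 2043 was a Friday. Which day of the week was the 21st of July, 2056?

Day-of-year of July 17, 2043: 198.
Day-of-year of July 21, 2056: 203.
2043 has 365 days, so 365 − 198 = 167 days remain in 2043.
Full years 2044–2055: 9 common + 3 leap = 9×365 + 3×366 = 4383 days.
Total: 167 + 4383 + 203 = 4753 days.
4753 is a multiple of 7, so the 21st of July, 2056 falls on the same weekday: Friday.

Friday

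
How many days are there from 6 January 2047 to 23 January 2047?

Within January 2047: 23 − 6 = 17 days.

17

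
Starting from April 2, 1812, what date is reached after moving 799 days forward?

June 10, 1814

Count 799 days after April 2, 1812:
April 2, 1812 → April 2, 1813: 365 days.
April 2, 1813 → April 2, 1814: 365 days.
April 1814: 30 − 2 = 28 days remain.
Then May (31): 31 days.
June 1–10, 1814: 10 days.
Residual: 69 days.
Total: 799 days.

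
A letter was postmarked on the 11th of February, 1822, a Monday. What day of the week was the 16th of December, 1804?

Sunday

Count forward from the earlier date (December 16, 1804) to the later (February 11, 1822):
From December 16, 1804 to December 16, 1821: 17 years, of which 4 contain a Feb 29 — 13×365 + 4×366 = 6209 days.
December 1821: 31 − 16 = 15 days remain.
Then January (31): 31 days.
February 1–11, 1822: 11 days (1822 is not a leap year).
Residual: 57 days.
Total: 6266 days.
6266 mod 7 = 1, so 1 day before Monday is Sunday.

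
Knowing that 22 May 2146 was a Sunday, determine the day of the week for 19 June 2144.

Friday

Count forward from the earlier date (June 19, 2144) to the later (May 22, 2146):
Day-of-year of June 19, 2144: 171.
Day-of-year of May 22, 2146: 142.
2144 has 366 days, so 366 − 171 = 195 days remain in 2144.
Full years: 2145: 365. Sum = 365.
Total: 195 + 365 + 142 = 702 days.
702 mod 7 = 2, so 2 days before Sunday is Friday.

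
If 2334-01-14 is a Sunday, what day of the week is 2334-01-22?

Within January 2334: 22 − 14 = 8 days.
8 mod 7 = 1, so 1 day after Sunday is Monday.

Monday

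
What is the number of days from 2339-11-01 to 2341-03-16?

501

November 1, 2339 → November 1, 2340: 366 days (2340 is a leap year).
November 2340: 30 − 1 = 29 days remain.
Then December (31), January (31), February 2341 (28): 31 + 31 + 28 = 90 days.
March 1–16, 2341: 16 days.
Residual: 135 days.
Total: 501 days.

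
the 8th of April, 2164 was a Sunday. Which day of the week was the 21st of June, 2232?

From April 8, 2164 to April 8, 2232: 68 years, of which 16 contain a Feb 29 — 52×365 + 16×366 = 24836 days.
(2200 is not a leap year (divisible by 100 but not 400).)
April 2232: 30 − 8 = 22 days remain.
Then May (31): 31 days.
June 1–21, 2232: 21 days.
Residual: 74 days.
Total: 24910 days.
24910 mod 7 = 4, so 4 days after Sunday is Thursday.

Thursday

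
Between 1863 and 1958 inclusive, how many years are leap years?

Years divisible by 4: 1864, 1868, …, 1956 — 24 in all.
Of these, 1900 is divisible by 100 but not 400, so not leap.
Leap years: 24 − 1 = 23.

23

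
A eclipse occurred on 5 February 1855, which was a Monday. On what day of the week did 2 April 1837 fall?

Count forward from the earlier date (April 2, 1837) to the later (February 5, 1855):
From April 2, 1837 to April 2, 1854: 17 years, of which 4 contain a Feb 29 — 13×365 + 4×366 = 6209 days.
April 1854: 30 − 2 = 28 days remain.
Then 9 full months totalling 276 days.
February 1–5, 1855: 5 days (1855 is not a leap year).
Residual: 309 days.
Total: 6518 days.
6518 mod 7 = 1, so 1 day before Monday is Sunday.

Sunday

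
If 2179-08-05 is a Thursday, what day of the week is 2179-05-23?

Count forward from the earlier date (May 23, 2179) to the later (August 5, 2179):
May 2179: 31 − 23 = 8 days remain.
Then June (30), July (31): 30 + 31 = 61 days.
August 1–5, 2179: 5 days.
Total: 8 + 61 + 5 = 74 days.
74 mod 7 = 4, so 4 days before Thursday is Sunday.

Sunday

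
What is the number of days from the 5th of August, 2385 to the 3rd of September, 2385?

29

August 2385: 31 − 5 = 26 days remain.
September 1–3, 2385: 3 days.
Total: 26 + 3 = 29 days.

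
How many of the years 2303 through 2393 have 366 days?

Years divisible by 4: 2304, 2308, …, 2392 — 23 in all.
No century exceptions apply. Count: 23.

23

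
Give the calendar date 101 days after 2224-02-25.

2224-06-05

Count 101 days after February 25, 2224:
February 2224: 29 − 25 = 4 days remain (2224 is a leap year, so February has 29 days).
Then March (31), April (30), May (31): 31 + 30 + 31 = 92 days.
June 1–5, 2224: 5 days.
Total: 4 + 92 + 5 = 101 days.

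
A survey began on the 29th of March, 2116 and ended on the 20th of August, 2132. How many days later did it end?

5988

Day-of-year of March 29, 2116: 89.
Day-of-year of August 20, 2132: 233.
2116 has 366 days, so 366 − 89 = 277 days remain in 2116.
Full years 2117–2131: 12 common + 3 leap = 12×365 + 3×366 = 5478 days.
Total: 277 + 5478 + 233 = 5988 days.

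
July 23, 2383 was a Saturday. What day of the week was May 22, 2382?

Saturday

Count forward from the earlier date (May 22, 2382) to the later (July 23, 2383):
May 22, 2382 → May 22, 2383: 365 days.
May 2383: 31 − 22 = 9 days remain.
Then June (30): 30 days.
July 1–23, 2383: 23 days.
Residual: 62 days.
Total: 427 days.
427 is a multiple of 7, so May 22, 2382 falls on the same weekday: Saturday.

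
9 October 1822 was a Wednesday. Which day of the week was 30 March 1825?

Wednesday

Day-of-year of October 9, 1822: 282.
Day-of-year of March 30, 1825: 89.
1822 has 365 days, so 365 − 282 = 83 days remain in 1822.
Full years: 1823: 365; 1824: 366. Sum = 731.
Total: 83 + 731 + 89 = 903 days.
903 is a multiple of 7, so 30 March 1825 falls on the same weekday: Wednesday.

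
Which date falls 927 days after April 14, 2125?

October 28, 2127

Count 927 days after April 14, 2125:
April 14, 2125 → April 14, 2126: 365 days.
April 14, 2126 → April 14, 2127: 365 days.
April 2127: 30 − 14 = 16 days remain.
Then May (31), June (30), July (31), August (31), September (30): 31 + 30 + 31 + 31 + 30 = 153 days.
October 1–28, 2127: 28 days.
Residual: 197 days.
Total: 927 days.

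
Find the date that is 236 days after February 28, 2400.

October 21, 2400

Count 236 days after February 28, 2400:
February 2400: 29 − 28 = 1 day remains (2400 is a leap year (divisible by 400), so February has 29 days).
Then March (31), April (30), May (31), June (30), July (31), August (31), September (30): 31 + 30 + 31 + 30 + 31 + 31 + 30 = 214 days.
October 1–21, 2400: 21 days.
Total: 1 + 214 + 21 = 236 days.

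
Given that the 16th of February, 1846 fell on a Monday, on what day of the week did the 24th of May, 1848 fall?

Day-of-year of February 16, 1846: 47.
Day-of-year of May 24, 1848: 145.
1846 has 365 days, so 365 − 47 = 318 days remain in 1846.
Full years: 1847: 365. Sum = 365.
Total: 318 + 365 + 145 = 828 days.
828 mod 7 = 2, so 2 days after Monday is Wednesday.

Wednesday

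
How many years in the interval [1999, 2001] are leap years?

1

Years divisible by 4 in [1999, 2001]: 2000.
2000 is divisible by 400, so still leap.
No century exceptions apply. Count: 1.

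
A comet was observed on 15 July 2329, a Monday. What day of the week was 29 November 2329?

Friday

July 2329: 31 − 15 = 16 days remain.
Then August (31), September (30), October (31): 31 + 30 + 31 = 92 days.
November 1–29, 2329: 29 days.
Total: 16 + 92 + 29 = 137 days.
137 mod 7 = 4, so 4 days after Monday is Friday.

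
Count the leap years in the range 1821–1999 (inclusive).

Years divisible by 4: 1824, 1828, …, 1996 — 44 in all.
Of these, 1900 is divisible by 100 but not 400, so not leap.
Leap years: 44 − 1 = 43.

43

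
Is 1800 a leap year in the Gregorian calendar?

No

1800 is not a leap year (divisible by 100 but not 400).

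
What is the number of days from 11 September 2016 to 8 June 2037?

7575

From September 11, 2016 to September 11, 2036: 20 years, of which 5 contain a Feb 29 — 15×365 + 5×366 = 7305 days.
September 2036: 30 − 11 = 19 days remain.
Then October (31), November (30), December (31), January (31), February 2037 (28), March (31), April (30), May (31): 31 + 30 + 31 + 31 + 28 + 31 + 30 + 31 = 243 days.
June 1–8, 2037: 8 days.
Residual: 270 days.
Total: 7575 days.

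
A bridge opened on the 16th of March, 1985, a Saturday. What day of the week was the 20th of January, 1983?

Thursday

Count forward from the earlier date (January 20, 1983) to the later (March 16, 1985):
Day-of-year of January 20, 1983: 20.
Day-of-year of March 16, 1985: 75.
1983 has 365 days, so 365 − 20 = 345 days remain in 1983.
Full years: 1984: 366. Sum = 366.
Total: 345 + 366 + 75 = 786 days.
786 mod 7 = 2, so 2 days before Saturday is Thursday.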